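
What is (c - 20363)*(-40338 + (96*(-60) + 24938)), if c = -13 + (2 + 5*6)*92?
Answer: 368861120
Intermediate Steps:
c = 2931 (c = -13 + (2 + 30)*92 = -13 + 32*92 = -13 + 2944 = 2931)
(c - 20363)*(-40338 + (96*(-60) + 24938)) = (2931 - 20363)*(-40338 + (96*(-60) + 24938)) = -17432*(-40338 + (-5760 + 24938)) = -17432*(-40338 + 19178) = -17432*(-21160) = 368861120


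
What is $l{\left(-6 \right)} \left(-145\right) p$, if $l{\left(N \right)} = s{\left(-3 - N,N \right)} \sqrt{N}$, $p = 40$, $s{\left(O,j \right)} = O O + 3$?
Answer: $- 69600 i \sqrt{6} \approx - 1.7048 \cdot 10^{5} i$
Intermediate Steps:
$s{\left(O,j \right)} = 3 + O^{2}$ ($s{\left(O,j \right)} = O^{2} + 3 = 3 + O^{2}$)
$l{\left(N \right)} = \sqrt{N} \left(3 + \left(-3 - N\right)^{2}\right)$ ($l{\left(N \right)} = \left(3 + \left(-3 - N\right)^{2}\right) \sqrt{N} = \sqrt{N} \left(3 + \left(-3 - N\right)^{2}\right)$)
$l{\left(-6 \right)} \left(-145\right) p = \sqrt{-6} \left(3 + \left(3 - 6\right)^{2}\right) \left(-145\right) 40 = i \sqrt{6} \left(3 + \left(-3\right)^{2}\right) \left(-145\right) 40 = i \sqrt{6} \left(3 + 9\right) \left(-145\right) 40 = i \sqrt{6} \cdot 12 \left(-145\right) 40 = 12 i \sqrt{6} \left(-145\right) 40 = - 1740 i \sqrt{6} \cdot 40 = - 69600 i \sqrt{6}$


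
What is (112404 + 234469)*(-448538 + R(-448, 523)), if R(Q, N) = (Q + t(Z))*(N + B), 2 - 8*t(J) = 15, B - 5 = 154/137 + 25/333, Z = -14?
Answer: -28968859368138709/121656 ≈ -2.3812e+11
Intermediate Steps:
B = 282812/45621 (B = 5 + (154/137 + 25/333) = 5 + 54707/45621 = 282812/45621 ≈ 6.1992)
t(J) = -13/8 (t(J) = ¼ - ⅛*15 = ¼ - 15/8 = -13/8)
R(Q, N) = (-13/8 + Q)*(282812/45621 + N) (R(Q, N) = (Q - 13/8)*(N + 282812/45621) = (-13/8 + Q)*(282812/45621 + N))
(112404 + 234469)*(-448538 + R(-448, 523)) = (112404 + 234469)*(-448538 + (-919139/91242 - 13/8*523 + (282812/45621)*(-448) + 523*(-448))) = 346873*(-448538 + (-919139/91242 - 6799/8 - 126699776/45621 - 234304)) = 346873*(-448538 - 28946971405/121656) = 346873*(-83514310333/121656) = -28968859368138709/121656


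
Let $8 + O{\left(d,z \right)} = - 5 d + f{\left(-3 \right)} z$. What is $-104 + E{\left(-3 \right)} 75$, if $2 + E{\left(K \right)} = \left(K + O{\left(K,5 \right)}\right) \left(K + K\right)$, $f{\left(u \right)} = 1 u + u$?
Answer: $11446$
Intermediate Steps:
$f{\left(u \right)} = 2 u$ ($f{\left(u \right)} = u + u = 2 u$)
$O{\left(d,z \right)} = -8 - 6 z - 5 d$ ($O{\left(d,z \right)} = -8 - \left(5 d - 2 \left(-3\right) z\right) = -8 - \left(5 d + 6 z\right) = -8 - 6 z - 5 d$)
$E{\left(K \right)} = -2 + 2 K \left(-38 - 4 K\right)$ ($E{\left(K \right)} = -2 + \left(K - \left(38 + 5 K\right)\right) \left(K + K\right) = -2 + \left(K - \left(38 + 5 K\right)\right) 2 K = -2 + \left(-38 - 4 K\right) 2 K = -2 + 2 K \left(-38 - 4 K\right)$)
$-104 + E{\left(-3 \right)} 75 = -104 + \left(-2 - -228 - 8 \left(-3\right)^{2}\right) 75 = -104 + \left(-2 + 228 - 72\right) 75 = -104 + 154 \cdot 75 = -104 + 11550 = 11446$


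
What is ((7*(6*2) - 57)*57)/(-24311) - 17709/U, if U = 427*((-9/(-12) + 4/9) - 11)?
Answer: 311568795/74784109 ≈ 4.1662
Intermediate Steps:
U = -150731/36 (U = 427*((-9*(-1/12) + 4*(⅑)) - 11) = 427*((¾ + 4/9) - 11) = 427*(43/36 - 11) = 427*(-353/36) = -150731/36 ≈ -4187.0)
((7*(6*2) - 57)*57)/(-24311) - 17709/U = ((7*(6*2) - 57)*57)/(-24311) - 17709/(-150731/36) = ((7*12 - 57)*57)*(-1/24311) - 17709*(-36/150731) = ((84 - 57)*57)*(-1/24311) + 637524/150731 = (27*57)*(-1/24311) + 637524/150731 = 1539*(-1/24311) + 637524/150731 = -1539/24311 + 637524/150731 = 311568795/74784109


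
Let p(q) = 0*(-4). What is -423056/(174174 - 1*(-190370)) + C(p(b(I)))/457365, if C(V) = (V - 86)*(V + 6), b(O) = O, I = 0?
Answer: -4034981503/3473534720 ≈ -1.1616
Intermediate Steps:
p(q) = 0
C(V) = (-86 + V)*(6 + V)
-423056/(174174 - 1*(-190370)) + C(p(b(I)))/457365 = -423056/(174174 - 1*(-190370)) + (-516 + 0² - 80*0)/457365 = -423056/(174174 + 190370) + (-516 + 0 + 0)*(1/457365) = -423056/364544 - 516*1/457365 = -423056*1/364544 - 172/152455 = -26441/22784 - 172/152455 = -4034981503/3473534720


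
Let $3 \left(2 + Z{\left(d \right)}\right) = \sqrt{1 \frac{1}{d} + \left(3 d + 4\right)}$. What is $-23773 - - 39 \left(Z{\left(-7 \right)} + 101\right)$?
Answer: $-19912 + \frac{26 i \sqrt{210}}{7} \approx -19912.0 + 53.825 i$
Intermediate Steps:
$Z{\left(d \right)} = -2 + \frac{\sqrt{4 + \frac{1}{d} + 3 d}}{3}$ ($Z{\left(d \right)} = -2 + \frac{\sqrt{1 \frac{1}{d} + \left(3 d + 4\right)}}{3} = -2 + \frac{\sqrt{\frac{1}{d} + \left(4 + 3 d\right)}}{3} = -2 + \frac{\sqrt{4 + \frac{1}{d} + 3 d}}{3}$)
$-23773 - - 39 \left(Z{\left(-7 \right)} + 101\right) = -23773 - - 39 \left(\left(-2 + \frac{\sqrt{4 + \frac{1}{-7} + 3 \left(-7\right)}}{3}\right) + 101\right) = -23773 - - 39 \left(\left(-2 + \frac{\sqrt{4 - \frac{1}{7} - 21}}{3}\right) + 101\right) = -23773 - - 39 \left(\left(-2 + \frac{\sqrt{- \frac{120}{7}}}{3}\right) + 101\right) = -23773 - - 39 \left(\left(-2 + \frac{\frac{2}{7} i \sqrt{210}}{3}\right) + 101\right) = -23773 - - 39 \left(\left(-2 + \frac{2 i \sqrt{210}}{21}\right) + 101\right) = -23773 - - 39 \left(99 + \frac{2 i \sqrt{210}}{21}\right) = -23773 - \left(-3861 - \frac{26 i \sqrt{210}}{7}\right) = -23773 + \left(3861 + \frac{26 i \sqrt{210}}{7}\right) = -19912 + \frac{26 i \sqrt{210}}{7}$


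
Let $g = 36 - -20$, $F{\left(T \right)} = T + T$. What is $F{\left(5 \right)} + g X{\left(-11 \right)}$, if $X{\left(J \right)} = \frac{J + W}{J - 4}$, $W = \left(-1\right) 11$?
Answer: $\frac{1382}{15} \approx 92.133$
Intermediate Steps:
$F{\left(T \right)} = 2 T$
$g = 56$ ($g = 36 + 20 = 56$)
$W = -11$
$X{\left(J \right)} = \frac{-11 + J}{-4 + J}$ ($X{\left(J \right)} = \frac{J - 11}{J - 4} = \frac{-11 + J}{-4 + J}$)
$F{\left(5 \right)} + g X{\left(-11 \right)} = 2 \cdot 5 + 56 \frac{-11 - 11}{-4 - 11} = 10 + 56 \frac{1}{-15} \left(-22\right) = 10 + 56 \left(\left(- \frac{1}{15}\right) \left(-22\right)\right) = 10 + 56 \cdot \frac{22}{15} = 10 + \frac{1232}{15} = \frac{1382}{15}$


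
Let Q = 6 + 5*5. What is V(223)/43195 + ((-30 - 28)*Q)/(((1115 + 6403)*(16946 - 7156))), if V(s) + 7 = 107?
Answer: 728245739/317920469790 ≈ 0.0022907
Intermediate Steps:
Q = 31 (Q = 6 + 25 = 31)
V(s) = 100 (V(s) = -7 + 107 = 100)
V(223)/43195 + ((-30 - 28)*Q)/(((1115 + 6403)*(16946 - 7156))) = 100/43195 + ((-30 - 28)*31)/(((1115 + 6403)*(16946 - 7156))) = 100*(1/43195) + (-58*31)/((7518*9790)) = 20/8639 - 1798/73601220 = 20/8639 - 1798*1/73601220 = 20/8639 - 899/36800610 = 728245739/317920469790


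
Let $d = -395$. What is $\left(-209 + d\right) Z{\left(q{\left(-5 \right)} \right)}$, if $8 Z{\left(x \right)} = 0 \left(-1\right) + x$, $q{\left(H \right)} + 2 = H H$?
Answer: $- \frac{3473}{2} \approx -1736.5$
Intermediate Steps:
$q{\left(H \right)} = -2 + H^{2}$ ($q{\left(H \right)} = -2 + H H = -2 + H^{2}$)
$Z{\left(x \right)} = \frac{x}{8}$ ($Z{\left(x \right)} = \frac{0 \left(-1\right) + x}{8} = \frac{0 + x}{8} = \frac{x}{8}$)
$\left(-209 + d\right) Z{\left(q{\left(-5 \right)} \right)} = \left(-209 - 395\right) \frac{-2 + \left(-5\right)^{2}}{8} = - 604 \frac{-2 + 25}{8} = - 604 \cdot \frac{1}{8} \cdot 23 = \left(-604\right) \frac{23}{8} = - \frac{3473}{2}$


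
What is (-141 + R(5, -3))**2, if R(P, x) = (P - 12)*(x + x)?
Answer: 9801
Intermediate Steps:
R(P, x) = 2*x*(-12 + P) (R(P, x) = (-12 + P)*(2*x) = 2*x*(-12 + P))
(-141 + R(5, -3))**2 = (-141 + 2*(-3)*(-12 + 5))**2 = (-141 + 2*(-3)*(-7))**2 = (-141 + 42)**2 = (-99)**2 = 9801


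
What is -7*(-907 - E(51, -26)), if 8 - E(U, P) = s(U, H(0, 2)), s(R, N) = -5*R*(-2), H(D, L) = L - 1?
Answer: 2835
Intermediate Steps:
H(D, L) = -1 + L
s(R, N) = 10*R
E(U, P) = 8 - 10*U
-7*(-907 - E(51, -26)) = -7*(-907 - (8 - 10*51)) = -7*(-907 - (8 - 510)) = -7*(-907 - 1*(-502)) = -7*(-907 + 502) = -7*(-405) = 2835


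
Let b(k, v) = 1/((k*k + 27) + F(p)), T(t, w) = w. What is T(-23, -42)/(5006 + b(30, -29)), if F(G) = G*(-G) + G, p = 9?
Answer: -35910/4280131 ≈ -0.0083899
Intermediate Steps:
F(G) = G - G**2 (F(G) = -G**2 + G = G - G**2)
b(k, v) = 1/(-45 + k**2) (b(k, v) = 1/((k*k + 27) + 9*(1 - 1*9)) = 1/((k**2 + 27) + 9*(1 - 9)) = 1/((27 + k**2) + 9*(-8)) = 1/((27 + k**2) - 72) = 1/(-45 + k**2))
T(-23, -42)/(5006 + b(30, -29)) = -42/(5006 + 1/(-45 + 30**2)) = -42/(5006 + 1/(-45 + 900)) = -42/(5006 + 1/855) = -42/4280131/855 = -42*855/4280131 = -35910/4280131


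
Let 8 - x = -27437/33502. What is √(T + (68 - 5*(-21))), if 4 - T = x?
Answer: √188763702302/33502 ≈ 12.968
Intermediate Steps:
x = 295453/33502 (x = 8 - (-27437)/33502 = 8 - 1*(-27437/33502) = 8 + 27437/33502 = 295453/33502 ≈ 8.8190)
T = -161445/33502 (T = 4 - 1*295453/33502 = 4 - 295453/33502 = -161445/33502 ≈ -4.8190)
√(T + (68 - 5*(-21))) = √(-161445/33502 + (68 - 5*(-21))) = √(-161445/33502 + (68 + 105)) = √(-161445/33502 + 173) = √(5634401/33502) = √188763702302/33502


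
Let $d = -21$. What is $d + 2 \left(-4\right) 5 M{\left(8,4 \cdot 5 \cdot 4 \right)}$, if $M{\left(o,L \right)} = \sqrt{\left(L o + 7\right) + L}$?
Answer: $-21 - 40 \sqrt{727} \approx -1099.5$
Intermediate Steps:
$M{\left(o,L \right)} = \sqrt{7 + L + L o}$ ($M{\left(o,L \right)} = \sqrt{\left(7 + L o\right) + L} = \sqrt{7 + L + L o}$)
$d + 2 \left(-4\right) 5 M{\left(8,4 \cdot 5 \cdot 4 \right)} = -21 + 2 \left(-4\right) 5 \sqrt{7 + 4 \cdot 5 \cdot 4 + 4 \cdot 5 \cdot 4 \cdot 8} = -21 + \left(-8\right) 5 \sqrt{7 + 20 \cdot 4 + 20 \cdot 4 \cdot 8} = -21 - 40 \sqrt{7 + 80 + 80 \cdot 8} = -21 - 40 \sqrt{7 + 80 + 640} = -21 - 40 \sqrt{727}$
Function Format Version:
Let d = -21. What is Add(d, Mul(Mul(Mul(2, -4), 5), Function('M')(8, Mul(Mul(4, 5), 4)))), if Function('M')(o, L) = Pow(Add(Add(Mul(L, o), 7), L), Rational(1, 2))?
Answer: Add(-21, Mul(-40, Pow(727, Rational(1, 2)))) ≈ -1099.5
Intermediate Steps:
Function('M')(o, L) = Pow(Add(7, L, Mul(L, o)), Rational(1, 2)) (Function('M')(o, L) = Pow(Add(Add(7, Mul(L, o)), L), Rational(1, 2)) = Pow(Add(7, L, Mul(L, o)), Rational(1, 2)))
Add(d, Mul(Mul(Mul(2, -4), 5), Function('M')(8, Mul(Mul(4, 5), 4)))) = Add(-21, Mul(Mul(Mul(2, -4), 5), Pow(Add(7, Mul(Mul(4, 5), 4), Mul(Mul(Mul(4, 5), 4), 8)), Rational(1, 2)))) = Add(-21, Mul(Mul(-8, 5), Pow(Add(7, Mul(20, 4), Mul(Mul(20, 4), 8)), Rational(1, 2)))) = Add(-21, Mul(-40, Pow(Add(7, 80, Mul(80, 8)), Rational(1, 2)))) = Add(-21, Mul(-40, Pow(Add(7, 80, 640), Rational(1, 2)))) = Add(-21, Mul(-40, Pow(727, Rational(1, 2))))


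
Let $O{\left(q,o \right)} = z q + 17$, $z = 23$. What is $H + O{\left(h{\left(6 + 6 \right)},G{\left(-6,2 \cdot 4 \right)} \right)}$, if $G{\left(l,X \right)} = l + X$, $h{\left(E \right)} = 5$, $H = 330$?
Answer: $462$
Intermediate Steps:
$G{\left(l,X \right)} = X + l$
$O{\left(q,o \right)} = 17 + 23 q$ ($O{\left(q,o \right)} = 23 q + 17 = 17 + 23 q$)
$H + O{\left(h{\left(6 + 6 \right)},G{\left(-6,2 \cdot 4 \right)} \right)} = 330 + \left(17 + 23 \cdot 5\right) = 330 + \left(17 + 115\right) = 330 + 132 = 462$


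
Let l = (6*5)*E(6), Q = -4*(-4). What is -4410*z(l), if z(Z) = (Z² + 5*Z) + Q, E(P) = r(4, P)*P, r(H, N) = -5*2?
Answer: -14248780560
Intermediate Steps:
Q = 16
r(H, N) = -10
E(P) = -10*P
l = -1800 (l = (6*5)*(-10*6) = 30*(-60) = -1800)
z(Z) = 16 + Z² + 5*Z (z(Z) = (Z² + 5*Z) + 16 = 16 + Z² + 5*Z)
-4410*z(l) = -4410*(16 + (-1800)² + 5*(-1800)) = -4410*(16 + 3240000 - 9000) = -4410*3231016 = -14248780560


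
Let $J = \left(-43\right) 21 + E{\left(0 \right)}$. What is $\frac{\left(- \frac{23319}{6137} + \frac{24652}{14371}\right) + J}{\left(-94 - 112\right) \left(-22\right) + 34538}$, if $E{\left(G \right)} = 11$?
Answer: $- \frac{78853613709}{3445771890890} \approx -0.022884$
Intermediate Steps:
$J = -892$ ($J = \left(-43\right) 21 + 11 = -903 + 11 = -892$)
$\frac{\left(- \frac{23319}{6137} + \frac{24652}{14371}\right) + J}{\left(-94 - 112\right) \left(-22\right) + 34538} = \frac{\left(- \frac{23319}{6137} + \frac{24652}{14371}\right) - 892}{\left(-94 - 112\right) \left(-22\right) + 34538} = \frac{\left(\left(-23319\right) \frac{1}{6137} + 24652 \cdot \frac{1}{14371}\right) - 892}{\left(-206\right) \left(-22\right) + 34538} = \frac{\left(- \frac{23319}{6137} + \frac{24652}{14371}\right) - 892}{4532 + 34538} = \frac{- \frac{183828025}{88194827} - 892}{39070} = \left(- \frac{78853613709}{88194827}\right) \frac{1}{39070} = - \frac{78853613709}{3445771890890}$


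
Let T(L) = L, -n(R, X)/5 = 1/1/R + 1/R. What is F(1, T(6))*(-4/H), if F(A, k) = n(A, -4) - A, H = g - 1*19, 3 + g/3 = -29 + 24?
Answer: -44/43 ≈ -1.0233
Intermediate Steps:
n(R, X) = -5*R - 5/R (n(R, X) = -5*(1/1/R + 1/R) = -5*(1*R + 1/R) = -5*(R + 1/R) = -5*R - 5/R)
g = -24 (g = -9 + 3*(-29 + 24) = -9 + 3*(-5) = -9 - 15 = -24)
H = -43 (H = -24 - 1*19 = -24 - 19 = -43)
F(A, k) = -6*A - 5/A (F(A, k) = (-5*A - 5/A) - A = -6*A - 5/A)
F(1, T(6))*(-4/H) = (-6*1 - 5/1)*(-4/(-43)) = (-6 - 5*1)*(-4*(-1/43)) = (-6 - 5)*(4/43) = -11*4/43 = -44/43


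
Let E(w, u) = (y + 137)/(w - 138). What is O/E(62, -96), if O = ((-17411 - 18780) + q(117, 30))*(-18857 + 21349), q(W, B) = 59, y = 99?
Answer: 1710777936/59 ≈ 2.8996e+7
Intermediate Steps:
E(w, u) = 236/(-138 + w) (E(w, u) = (99 + 137)/(w - 138) = 236/(-138 + w))
O = -90040944 (O = ((-17411 - 18780) + 59)*(-18857 + 21349) = (-36191 + 59)*2492 = -36132*2492 = -90040944)
O/E(62, -96) = -90040944/(236/(-138 + 62)) = -90040944/(236/(-76)) = -90040944/(236*(-1/76)) = -90040944/(-59/19) = -90040944*(-19/59) = 1710777936/59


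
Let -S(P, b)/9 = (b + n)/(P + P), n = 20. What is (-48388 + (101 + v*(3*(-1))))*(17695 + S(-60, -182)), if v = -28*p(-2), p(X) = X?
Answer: -3427289987/4 ≈ -8.5682e+8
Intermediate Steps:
S(P, b) = -9*(20 + b)/(2*P) (S(P, b) = -9*(b + 20)/(P + P) = -9*(20 + b)/(2*P))
v = 56 (v = -28*(-2) = 56)
(-48388 + (101 + v*(3*(-1))))*(17695 + S(-60, -182)) = (-48388 + (101 + 56*(3*(-1))))*(17695 + (9/2)*(-20 - 1*(-182))/(-60)) = (-48388 + (101 + 56*(-3)))*(17695 + (9/2)*(-1/60)*(-20 + 182)) = (-48388 + (101 - 168))*(17695 + (9/2)*(-1/60)*162) = (-48388 - 67)*(17695 - 243/20) = -48455*353657/20 = -3427289987/4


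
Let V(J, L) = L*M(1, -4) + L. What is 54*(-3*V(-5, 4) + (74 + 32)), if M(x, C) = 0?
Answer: 5076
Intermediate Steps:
V(J, L) = L (V(J, L) = L*0 + L = 0 + L = L)
54*(-3*V(-5, 4) + (74 + 32)) = 54*(-3*4 + (74 + 32)) = 54*(-12 + 106) = 54*94 = 5076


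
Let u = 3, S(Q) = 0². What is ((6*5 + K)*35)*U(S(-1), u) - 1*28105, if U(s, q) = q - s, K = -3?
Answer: -25270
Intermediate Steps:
S(Q) = 0
((6*5 + K)*35)*U(S(-1), u) - 1*28105 = ((6*5 - 3)*35)*(3 - 1*0) - 1*28105 = ((30 - 3)*35)*(3 + 0) - 28105 = (27*35)*3 - 28105 = 945*3 - 28105 = 2835 - 28105 = -25270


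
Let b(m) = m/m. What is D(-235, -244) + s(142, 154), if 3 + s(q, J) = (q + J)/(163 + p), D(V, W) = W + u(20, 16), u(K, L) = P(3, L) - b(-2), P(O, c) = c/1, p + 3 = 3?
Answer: -37520/163 ≈ -230.18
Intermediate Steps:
b(m) = 1
p = 0 (p = -3 + 3 = 0)
P(O, c) = c (P(O, c) = c*1 = c)
u(K, L) = -1 + L (u(K, L) = L - 1*1 = L - 1 = -1 + L)
D(V, W) = 15 + W (D(V, W) = W + (-1 + 16) = W + 15 = 15 + W)
s(q, J) = -3 + J/163 + q/163 (s(q, J) = -3 + (q + J)/(163 + 0) = -3 + (J + q)/163 = -3 + (J + q)*(1/163) = -3 + (J/163 + q/163) = -3 + J/163 + q/163)
D(-235, -244) + s(142, 154) = (15 - 244) + (-3 + (1/163)*154 + (1/163)*142) = -229 + (-3 + 154/163 + 142/163) = -229 - 193/163 = -37520/163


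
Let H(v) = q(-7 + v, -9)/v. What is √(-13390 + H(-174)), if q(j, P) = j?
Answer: I*√405364146/174 ≈ 115.71*I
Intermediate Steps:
H(v) = (-7 + v)/v
√(-13390 + H(-174)) = √(-13390 + (-7 - 174)/(-174)) = √(-13390 - 1/174*(-181)) = √(-13390 + 181/174) = √(-2329679/174) = I*√405364146/174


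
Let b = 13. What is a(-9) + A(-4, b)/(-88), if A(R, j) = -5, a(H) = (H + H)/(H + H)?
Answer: 93/88 ≈ 1.0568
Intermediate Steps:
a(H) = 1 (a(H) = (2*H)/((2*H)) = (2*H)*(1/(2*H)) = 1)
a(-9) + A(-4, b)/(-88) = 1 - 5/(-88) = 1 - 5*(-1/88) = 1 + 5/88 = 93/88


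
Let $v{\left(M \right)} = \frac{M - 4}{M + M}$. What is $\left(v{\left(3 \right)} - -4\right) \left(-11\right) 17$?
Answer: $- \frac{4301}{6} \approx -716.83$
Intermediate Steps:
$v{\left(M \right)} = \frac{-4 + M}{2 M}$
$\left(v{\left(3 \right)} - -4\right) \left(-11\right) 17 = \left(\frac{-4 + 3}{2 \cdot 3} - -4\right) \left(-11\right) 17 = \left(\frac{1}{2} \cdot \frac{1}{3} \left(-1\right) + 4\right) \left(-11\right) 17 = \left(- \frac{1}{6} + 4\right) \left(-11\right) 17 = \frac{23}{6} \left(-11\right) 17 = \left(- \frac{253}{6}\right) 17 = - \frac{4301}{6}$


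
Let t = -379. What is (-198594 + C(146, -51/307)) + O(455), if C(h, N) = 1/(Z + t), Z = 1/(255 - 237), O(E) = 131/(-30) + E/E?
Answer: -40638979681/204630 ≈ -1.9860e+5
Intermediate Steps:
O(E) = -101/30 (O(E) = 131*(-1/30) + 1 = -131/30 + 1 = -101/30)
Z = 1/18 ≈ 0.055556
C(h, N) = -18/6821 (C(h, N) = 1/(1/18 - 379) = 1/(-6821/18) = -18/6821)
(-198594 + C(146, -51/307)) + O(455) = (-198594 - 18/6821) - 101/30 = -1354609692/6821 - 101/30 = -40638979681/204630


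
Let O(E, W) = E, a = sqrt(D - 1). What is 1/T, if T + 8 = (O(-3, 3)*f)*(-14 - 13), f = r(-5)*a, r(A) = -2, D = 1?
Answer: -1/8 ≈ -0.12500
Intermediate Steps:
a = 0 (a = sqrt(1 - 1) = sqrt(0) = 0)
f = 0 (f = -2*0 = 0)
T = -8 (T = -8 + (-3*0)*(-14 - 13) = -8 + 0*(-27) = -8 + 0 = -8)
1/T = 1/(-8) = -1/8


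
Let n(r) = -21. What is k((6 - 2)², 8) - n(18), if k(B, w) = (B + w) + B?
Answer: 61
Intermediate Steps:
k(B, w) = w + 2*B
k((6 - 2)², 8) - n(18) = (8 + 2*(6 - 2)²) - 1*(-21) = (8 + 2*4²) + 21 = (8 + 2*16) + 21 = (8 + 32) + 21 = 40 + 21 = 61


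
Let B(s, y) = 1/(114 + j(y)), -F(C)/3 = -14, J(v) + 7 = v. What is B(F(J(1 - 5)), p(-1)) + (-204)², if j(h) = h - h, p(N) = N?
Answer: 4744225/114 ≈ 41616.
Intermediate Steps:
j(h) = 0
J(v) = -7 + v
F(C) = 42 (F(C) = -3*(-14) = 42)
B(s, y) = 1/114 (B(s, y) = 1/(114 + 0) = 1/114)
B(F(J(1 - 5)), p(-1)) + (-204)² = 1/114 + (-204)² = 1/114 + 41616 = 4744225/114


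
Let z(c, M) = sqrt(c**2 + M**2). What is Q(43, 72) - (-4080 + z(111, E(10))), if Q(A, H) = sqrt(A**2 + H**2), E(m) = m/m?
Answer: 4080 + sqrt(7033) - sqrt(12322) ≈ 4052.9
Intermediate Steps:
E(m) = 1
z(c, M) = sqrt(M**2 + c**2)
Q(43, 72) - (-4080 + z(111, E(10))) = sqrt(43**2 + 72**2) - (-4080 + sqrt(1**2 + 111**2)) = sqrt(1849 + 5184) - (-4080 + sqrt(1 + 12321)) = sqrt(7033) - (-4080 + sqrt(12322)) = sqrt(7033) + (4080 - sqrt(12322)) = 4080 + sqrt(7033) - sqrt(12322)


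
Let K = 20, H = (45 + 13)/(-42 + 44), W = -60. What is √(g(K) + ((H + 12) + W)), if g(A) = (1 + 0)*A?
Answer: 1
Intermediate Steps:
H = 29 (H = 58/2 = 58*(½) = 29)
g(A) = A (g(A) = 1*A = A)
√(g(K) + ((H + 12) + W)) = √(20 + ((29 + 12) - 60)) = √(20 + (41 - 60)) = √(20 - 19) = √1 = 1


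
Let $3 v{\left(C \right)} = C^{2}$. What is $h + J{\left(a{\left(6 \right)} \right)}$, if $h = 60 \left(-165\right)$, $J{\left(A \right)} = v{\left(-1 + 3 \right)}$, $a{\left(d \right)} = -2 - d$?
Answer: $- \frac{29696}{3} \approx -9898.7$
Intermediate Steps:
$v{\left(C \right)} = \frac{C^{2}}{3}$
$J{\left(A \right)} = \frac{4}{3}$ ($J{\left(A \right)} = \frac{\left(-1 + 3\right)^{2}}{3} = \frac{2^{2}}{3} = \frac{1}{3} \cdot 4 = \frac{4}{3}$)
$h = -9900$
$h + J{\left(a{\left(6 \right)} \right)} = -9900 + \frac{4}{3} = - \frac{29696}{3}$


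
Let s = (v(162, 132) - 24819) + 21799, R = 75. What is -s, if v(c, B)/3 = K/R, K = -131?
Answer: 75631/25 ≈ 3025.2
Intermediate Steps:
v(c, B) = -131/25 (v(c, B) = 3*(-131/75) = -131/25)
s = -75631/25 (s = (-131/25 - 24819) + 21799 = -620606/25 + 21799 = -75631/25 ≈ -3025.2)
-s = -1*(-75631/25) = 75631/25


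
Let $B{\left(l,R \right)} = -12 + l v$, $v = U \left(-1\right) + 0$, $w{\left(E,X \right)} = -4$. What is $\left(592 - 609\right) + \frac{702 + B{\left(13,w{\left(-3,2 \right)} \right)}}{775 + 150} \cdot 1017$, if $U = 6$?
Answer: $\frac{606679}{925} \approx 655.87$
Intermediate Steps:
$v = -6$ ($v = 6 \left(-1\right) + 0 = -6 + 0 = -6$)
$B{\left(l,R \right)} = -12 - 6 l$ ($B{\left(l,R \right)} = -12 + l \left(-6\right) = -12 - 6 l$)
$\left(592 - 609\right) + \frac{702 + B{\left(13,w{\left(-3,2 \right)} \right)}}{775 + 150} \cdot 1017 = \left(592 - 609\right) + \frac{702 - 90}{775 + 150} \cdot 1017 = \left(592 - 609\right) + \frac{702 - 90}{925} \cdot 1017 = -17 + \left(702 - 90\right) \frac{1}{925} \cdot 1017 = -17 + 612 \cdot \frac{1}{925} \cdot 1017 = -17 + \frac{612}{925} \cdot 1017 = -17 + \frac{622404}{925} = \frac{606679}{925}$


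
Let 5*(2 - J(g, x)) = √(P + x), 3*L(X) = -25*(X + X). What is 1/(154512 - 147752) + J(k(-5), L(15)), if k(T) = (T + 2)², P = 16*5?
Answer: 13521/6760 - I*√170/5 ≈ 2.0001 - 2.6077*I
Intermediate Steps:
P = 80
L(X) = -50*X/3 (L(X) = (-25*(X + X))/3 = (-50*X)/3 = -50*X/3)
k(T) = (2 + T)²
J(g, x) = 2 - √(80 + x)/5
1/(154512 - 147752) + J(k(-5), L(15)) = 1/(154512 - 147752) + (2 - √(80 - 50/3*15)/5) = 1/6760 + (2 - √(80 - 250)/5) = 1/6760 + (2 - I*√170/5) = 13521/6760 - I*√170/5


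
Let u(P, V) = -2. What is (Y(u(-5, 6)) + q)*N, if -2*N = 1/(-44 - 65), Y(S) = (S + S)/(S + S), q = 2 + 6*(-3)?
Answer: -15/218 ≈ -0.068807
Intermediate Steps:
q = -16 (q = 2 - 18 = -16)
Y(S) = 1 (Y(S) = (2*S)/((2*S)) = (2*S)*(1/(2*S)) = 1)
N = 1/218 (N = -1/(2*(-44 - 65)) = -½/(-109) = -½*(-1/109) = 1/218 ≈ 0.0045872)
(Y(u(-5, 6)) + q)*N = (1 - 16)*(1/218) = -15*1/218 = -15/218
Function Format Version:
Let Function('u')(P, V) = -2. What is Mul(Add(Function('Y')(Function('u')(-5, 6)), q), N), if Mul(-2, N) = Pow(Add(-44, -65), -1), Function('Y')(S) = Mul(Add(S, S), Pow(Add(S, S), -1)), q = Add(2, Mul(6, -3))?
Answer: Rational(-15, 218) ≈ -0.068807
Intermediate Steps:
q = -16 (q = Add(2, -18) = -16)
Function('Y')(S) = 1 (Function('Y')(S) = Mul(Mul(2, S), Pow(Mul(2, S), -1)) = Mul(Mul(2, S), Mul(Rational(1, 2), Pow(S, -1))) = 1)
N = Rational(1, 218) (N = Mul(Rational(-1, 2), Pow(Add(-44, -65), -1)) = Mul(Rational(-1, 2), Pow(-109, -1)) = Mul(Rational(-1, 2), Rational(-1, 109)) = Rational(1, 218) ≈ 0.0045872)
Mul(Add(Function('Y')(Function('u')(-5, 6)), q), N) = Mul(Add(1, -16), Rational(1, 218)) = Mul(-15, Rational(1, 218)) = Rational(-15, 218)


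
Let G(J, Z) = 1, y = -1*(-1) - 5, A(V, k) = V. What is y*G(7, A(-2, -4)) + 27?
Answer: 23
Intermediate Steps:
y = -4 (y = 1 - 5 = -4)
y*G(7, A(-2, -4)) + 27 = -4*1 + 27 = -4 + 27 = 23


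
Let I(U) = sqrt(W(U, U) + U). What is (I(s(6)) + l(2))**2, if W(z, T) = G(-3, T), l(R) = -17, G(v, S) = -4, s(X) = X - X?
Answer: 285 - 68*I ≈ 285.0 - 68.0*I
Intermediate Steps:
s(X) = 0
W(z, T) = -4
I(U) = sqrt(-4 + U)
(I(s(6)) + l(2))**2 = (sqrt(-4 + 0) - 17)**2 = (sqrt(-4) - 17)**2 = (2*I - 17)**2 = (-17 + 2*I)**2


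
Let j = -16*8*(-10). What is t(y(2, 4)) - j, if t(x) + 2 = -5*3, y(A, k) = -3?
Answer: -1297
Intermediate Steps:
t(x) = -17 (t(x) = -2 - 5*3 = -2 - 15 = -17)
j = 1280 (j = -128*(-10) = 1280)
t(y(2, 4)) - j = -17 - 1*1280 = -17 - 1280 = -1297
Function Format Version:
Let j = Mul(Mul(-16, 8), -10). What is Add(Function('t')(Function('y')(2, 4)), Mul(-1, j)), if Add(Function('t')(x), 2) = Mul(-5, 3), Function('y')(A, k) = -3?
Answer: -1297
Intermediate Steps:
Function('t')(x) = -17 (Function('t')(x) = Add(-2, Mul(-5, 3)) = Add(-2, -15) = -17)
j = 1280 (j = Mul(-128, -10) = 1280)
Add(Function('t')(Function('y')(2, 4)), Mul(-1, j)) = Add(-17, Mul(-1, 1280)) = Add(-17, -1280) = -1297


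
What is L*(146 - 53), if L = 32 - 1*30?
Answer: 186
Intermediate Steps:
L = 2 (L = 32 - 30 = 2)
L*(146 - 53) = 2*(146 - 53) = 2*93 = 186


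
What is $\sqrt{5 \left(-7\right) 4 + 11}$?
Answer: $i \sqrt{129} \approx 11.358 i$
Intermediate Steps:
$\sqrt{5 \left(-7\right) 4 + 11} = \sqrt{\left(-35\right) 4 + 11} = \sqrt{-140 + 11} = \sqrt{-129} = i \sqrt{129}$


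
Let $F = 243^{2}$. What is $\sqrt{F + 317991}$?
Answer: $4 \sqrt{23565} \approx 614.04$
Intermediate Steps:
$F = 59049$
$\sqrt{F + 317991} = \sqrt{59049 + 317991} = \sqrt{377040} = 4 \sqrt{23565}$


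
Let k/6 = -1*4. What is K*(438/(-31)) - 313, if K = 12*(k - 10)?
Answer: 169001/31 ≈ 5451.6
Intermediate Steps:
k = -24 (k = 6*(-1*4) = 6*(-4) = -24)
K = -408 (K = 12*(-24 - 10) = 12*(-34) = -408)
K*(438/(-31)) - 313 = -178704/(-31) - 313 = -178704*(-1)/31 - 313 = -408*(-438/31) - 313 = 178704/31 - 313 = 169001/31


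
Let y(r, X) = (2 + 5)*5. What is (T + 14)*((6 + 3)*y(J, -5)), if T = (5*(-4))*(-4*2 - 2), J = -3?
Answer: 67410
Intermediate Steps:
T = 200 (T = -20*(-8 - 2) = -20*(-10) = 200)
y(r, X) = 35 (y(r, X) = 7*5 = 35)
(T + 14)*((6 + 3)*y(J, -5)) = (200 + 14)*((6 + 3)*35) = 214*(9*35) = 214*315 = 67410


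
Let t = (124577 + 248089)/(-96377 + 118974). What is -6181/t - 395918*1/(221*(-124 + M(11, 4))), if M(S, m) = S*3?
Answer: -380199937277/1070669418 ≈ -355.10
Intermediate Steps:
t = 372666/22597 ≈ 16.492
M(S, m) = 3*S
-6181/t - 395918*1/(221*(-124 + M(11, 4))) = -6181/372666/22597 - 395918*1/(221*(-124 + 3*11)) = -6181*22597/372666 - 395918*1/(221*(-124 + 33)) = -19953151/53238 - 395918/((-91*221)) = -19953151/53238 - 395918/(-20111) = -19953151/53238 - 395918*(-1/20111) = -19953151/53238 + 395918/20111 = -380199937277/1070669418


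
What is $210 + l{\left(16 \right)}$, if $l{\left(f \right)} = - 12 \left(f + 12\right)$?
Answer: $-126$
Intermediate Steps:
$l{\left(f \right)} = -144 - 12 f$ ($l{\left(f \right)} = - 12 \left(12 + f\right) = -144 - 12 f$)
$210 + l{\left(16 \right)} = 210 - 336 = -126$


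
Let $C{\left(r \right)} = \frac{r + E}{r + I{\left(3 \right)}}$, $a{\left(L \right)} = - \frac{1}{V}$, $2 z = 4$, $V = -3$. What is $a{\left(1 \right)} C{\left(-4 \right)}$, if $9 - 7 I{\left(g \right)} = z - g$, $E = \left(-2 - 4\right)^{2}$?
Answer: $- \frac{112}{27} \approx -4.1481$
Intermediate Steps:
$z = 2$ ($z = \frac{1}{2} \cdot 4 = 2$)
$E = 36$ ($E = \left(-6\right)^{2} = 36$)
$a{\left(L \right)} = \frac{1}{3}$ ($a{\left(L \right)} = - \frac{1}{-3} = \left(-1\right) \left(- \frac{1}{3}\right) = \frac{1}{3}$)
$I{\left(g \right)} = 1 + \frac{g}{7}$ ($I{\left(g \right)} = \frac{9}{7} - \frac{2 - g}{7} = \frac{9}{7} + \left(- \frac{2}{7} + \frac{g}{7}\right) = 1 + \frac{g}{7}$)
$C{\left(r \right)} = \frac{36 + r}{\frac{10}{7} + r}$ ($C{\left(r \right)} = \frac{r + 36}{r + \left(1 + \frac{1}{7} \cdot 3\right)} = \frac{36 + r}{r + \left(1 + \frac{3}{7}\right)} = \frac{36 + r}{r + \frac{10}{7}} = \frac{36 + r}{\frac{10}{7} + r}$)
$a{\left(1 \right)} C{\left(-4 \right)} = \frac{7 \frac{1}{10 + 7 \left(-4\right)} \left(36 - 4\right)}{3} = \frac{7 \frac{1}{10 - 28} \cdot 32}{3} = \frac{7 \frac{1}{-18} \cdot 32}{3} = \frac{7 \left(- \frac{1}{18}\right) 32}{3} = \frac{1}{3} \left(- \frac{112}{9}\right) = - \frac{112}{27}$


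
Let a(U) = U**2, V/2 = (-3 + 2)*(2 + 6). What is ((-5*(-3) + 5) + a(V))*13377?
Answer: 3692052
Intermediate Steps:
V = -16 (V = 2*((-3 + 2)*(2 + 6)) = 2*(-1*8) = 2*(-8) = -16)
((-5*(-3) + 5) + a(V))*13377 = ((-5*(-3) + 5) + (-16)**2)*13377 = ((15 + 5) + 256)*13377 = (20 + 256)*13377 = 276*13377 = 3692052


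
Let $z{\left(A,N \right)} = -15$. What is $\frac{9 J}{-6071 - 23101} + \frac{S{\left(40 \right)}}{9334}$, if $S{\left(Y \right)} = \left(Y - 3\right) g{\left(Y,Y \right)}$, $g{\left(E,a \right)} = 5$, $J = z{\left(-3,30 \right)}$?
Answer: $\frac{6565}{268532} \approx 0.024448$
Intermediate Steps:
$J = -15$
$S{\left(Y \right)} = -15 + 5 Y$ ($S{\left(Y \right)} = \left(Y - 3\right) 5 = \left(-3 + Y\right) 5 = -15 + 5 Y$)
$\frac{9 J}{-6071 - 23101} + \frac{S{\left(40 \right)}}{9334} = \frac{9 \left(-15\right)}{-6071 - 23101} + \frac{-15 + 5 \cdot 40}{9334} = - \frac{135}{-6071 - 23101} + \left(-15 + 200\right) \frac{1}{9334} = - \frac{135}{-29172} + 185 \cdot \frac{1}{9334} = \left(-135\right) \left(- \frac{1}{29172}\right) + \frac{185}{9334} = \frac{45}{9724} + \frac{185}{9334} = \frac{6565}{268532}$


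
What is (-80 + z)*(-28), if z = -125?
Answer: 5740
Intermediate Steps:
(-80 + z)*(-28) = (-80 - 125)*(-28) = -205*(-28) = 5740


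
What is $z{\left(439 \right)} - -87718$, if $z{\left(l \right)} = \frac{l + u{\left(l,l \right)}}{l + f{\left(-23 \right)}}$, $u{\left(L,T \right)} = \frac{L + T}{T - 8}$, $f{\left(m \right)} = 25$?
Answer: $\frac{17542386599}{199984} \approx 87719.0$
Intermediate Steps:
$u{\left(L,T \right)} = \frac{L + T}{-8 + T}$
$z{\left(l \right)} = \frac{l + \frac{2 l}{-8 + l}}{25 + l}$ ($z{\left(l \right)} = \frac{l + \frac{l + l}{-8 + l}}{l + 25} = \frac{l + \frac{2 l}{-8 + l}}{25 + l}$)
$z{\left(439 \right)} - -87718 = \frac{439 \left(-6 + 439\right)}{\left(-8 + 439\right) \left(25 + 439\right)} - -87718 = 439 \cdot \frac{1}{431} \cdot \frac{1}{464} \cdot 433 + 87718 = \frac{190087}{199984} + 87718 = \frac{17542386599}{199984}$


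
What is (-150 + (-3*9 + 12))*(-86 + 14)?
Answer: 11880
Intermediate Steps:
(-150 + (-3*9 + 12))*(-86 + 14) = (-150 + (-27 + 12))*(-72) = (-150 - 15)*(-72) = -165*(-72) = 11880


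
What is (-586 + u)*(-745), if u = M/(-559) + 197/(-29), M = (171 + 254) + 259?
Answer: 7174055725/16211 ≈ 4.4254e+5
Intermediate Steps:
M = 684 (M = 425 + 259 = 684)
u = -129959/16211 (u = 684/(-559) + 197/(-29) = 684*(-1/559) + 197*(-1/29) = -684/559 - 197/29 = -129959/16211 ≈ -8.0167)
(-586 + u)*(-745) = (-586 - 129959/16211)*(-745) = -9629605/16211*(-745) = 7174055725/16211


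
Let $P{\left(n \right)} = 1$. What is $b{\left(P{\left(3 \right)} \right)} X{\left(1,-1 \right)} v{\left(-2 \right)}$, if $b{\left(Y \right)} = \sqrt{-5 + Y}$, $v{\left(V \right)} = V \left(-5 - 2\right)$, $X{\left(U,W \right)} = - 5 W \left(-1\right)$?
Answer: $- 140 i \approx - 140.0 i$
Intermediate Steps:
$X{\left(U,W \right)} = 5 W$
$v{\left(V \right)} = - 7 V$ ($v{\left(V \right)} = V \left(-7\right) = - 7 V$)
$b{\left(P{\left(3 \right)} \right)} X{\left(1,-1 \right)} v{\left(-2 \right)} = \sqrt{-5 + 1} \cdot 5 \left(-1\right) \left(\left(-7\right) \left(-2\right)\right) = \sqrt{-4} \left(\left(-5\right) 14\right) = 2 i \left(-70\right) = - 140 i$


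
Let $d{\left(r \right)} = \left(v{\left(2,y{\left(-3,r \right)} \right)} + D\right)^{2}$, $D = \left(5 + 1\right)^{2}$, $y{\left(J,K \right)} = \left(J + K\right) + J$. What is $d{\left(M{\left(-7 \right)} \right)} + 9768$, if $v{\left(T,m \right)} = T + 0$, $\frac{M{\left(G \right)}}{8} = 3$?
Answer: $11212$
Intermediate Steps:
$M{\left(G \right)} = 24$ ($M{\left(G \right)} = 8 \cdot 3 = 24$)
$y{\left(J,K \right)} = K + 2 J$
$v{\left(T,m \right)} = T$
$D = 36$ ($D = 6^{2} = 36$)
$d{\left(r \right)} = 1444$ ($d{\left(r \right)} = \left(2 + 36\right)^{2} = 38^{2} = 1444$)
$d{\left(M{\left(-7 \right)} \right)} + 9768 = 1444 + 9768 = 11212$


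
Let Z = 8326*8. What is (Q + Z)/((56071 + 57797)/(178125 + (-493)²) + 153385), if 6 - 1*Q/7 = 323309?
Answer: -462557083131/32300943929 ≈ -14.320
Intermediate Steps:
Q = -2263121 (Q = 42 - 7*323309 = 42 - 2263163 = -2263121)
Z = 66608
(Q + Z)/((56071 + 57797)/(178125 + (-493)²) + 153385) = (-2263121 + 66608)/((56071 + 57797)/(178125 + (-493)²) + 153385) = -2196513/(113868/(178125 + 243049) + 153385) = -2196513/(113868/421174 + 153385) = -2196513/(113868*(1/421174) + 153385) = -2196513/(56934/210587 + 153385) = -2196513/32300943929/210587 = -2196513*210587/32300943929 = -462557083131/32300943929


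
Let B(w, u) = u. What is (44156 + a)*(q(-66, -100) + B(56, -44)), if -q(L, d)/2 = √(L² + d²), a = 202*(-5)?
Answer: -1898424 - 172584*√3589 ≈ -1.2238e+7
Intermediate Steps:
a = -1010
q(L, d) = -2*√(L² + d²)
(44156 + a)*(q(-66, -100) + B(56, -44)) = (44156 - 1010)*(-2*√((-66)² + (-100)²) - 44) = 43146*(-2*√(4356 + 10000) - 44) = 43146*(-4*√3589 - 44) = 43146*(-44 - 4*√3589) = -1898424 - 172584*√3589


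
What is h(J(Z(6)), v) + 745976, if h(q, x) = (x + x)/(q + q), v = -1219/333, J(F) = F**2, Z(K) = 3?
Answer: 2235688853/2997 ≈ 7.4598e+5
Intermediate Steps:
v = -1219/333 (v = -1219*1/333 = -1219/333 ≈ -3.6607)
h(q, x) = x/q (h(q, x) = (2*x)/((2*q)) = (2*x)*(1/(2*q)) = x/q)
h(J(Z(6)), v) + 745976 = -1219/(333*(3**2)) + 745976 = -1219/333/9 + 745976 = -1219/333*1/9 + 745976 = -1219/2997 + 745976 = 2235688853/2997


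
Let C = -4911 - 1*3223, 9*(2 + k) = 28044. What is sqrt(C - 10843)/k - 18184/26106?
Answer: -9092/13053 + I*sqrt(18977)/3114 ≈ -0.69654 + 0.044238*I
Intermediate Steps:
k = 3114 (k = -2 + (1/9)*28044 = -2 + 3116 = 3114)
C = -8134 (C = -4911 - 3223 = -8134)
sqrt(C - 10843)/k - 18184/26106 = sqrt(-8134 - 10843)/3114 - 18184/26106 = sqrt(-18977)*(1/3114) - 18184*1/26106 = (I*sqrt(18977))*(1/3114) - 9092/13053 = I*sqrt(18977)/3114 - 9092/13053 = -9092/13053 + I*sqrt(18977)/3114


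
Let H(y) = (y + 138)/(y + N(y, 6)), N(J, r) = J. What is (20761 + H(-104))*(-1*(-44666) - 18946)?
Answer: 6941593305/13 ≈ 5.3397e+8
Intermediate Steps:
H(y) = (138 + y)/(2*y) (H(y) = (y + 138)/(y + y) = (138 + y)/((2*y)) = (138 + y)*(1/(2*y)) = (138 + y)/(2*y))
(20761 + H(-104))*(-1*(-44666) - 18946) = (20761 + (1/2)*(138 - 104)/(-104))*(-1*(-44666) - 18946) = (20761 + (1/2)*(-1/104)*34)*(44666 - 18946) = (20761 - 17/104)*25720 = (2159127/104)*25720 = 6941593305/13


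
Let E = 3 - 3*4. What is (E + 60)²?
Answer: 2601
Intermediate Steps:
E = -9 (E = 3 - 12 = -9)
(E + 60)² = (-9 + 60)² = 51² = 2601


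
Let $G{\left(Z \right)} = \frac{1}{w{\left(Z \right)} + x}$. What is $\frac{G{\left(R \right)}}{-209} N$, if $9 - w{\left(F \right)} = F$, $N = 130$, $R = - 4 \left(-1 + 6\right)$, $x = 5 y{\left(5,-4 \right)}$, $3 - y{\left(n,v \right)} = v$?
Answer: $- \frac{65}{6688} \approx -0.0097189$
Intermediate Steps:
$y{\left(n,v \right)} = 3 - v$
$x = 35$ ($x = 5 \left(3 - -4\right) = 5 \left(3 + 4\right) = 5 \cdot 7 = 35$)
$R = -20$ ($R = \left(-4\right) 5 = -20$)
$w{\left(F \right)} = 9 - F$
$G{\left(Z \right)} = \frac{1}{44 - Z}$ ($G{\left(Z \right)} = \frac{1}{\left(9 - Z\right) + 35} = \frac{1}{44 - Z}$)
$\frac{G{\left(R \right)}}{-209} N = \frac{\left(-1\right) \frac{1}{-44 - 20}}{-209} \cdot 130 = - \frac{1}{-64} \left(- \frac{1}{209}\right) 130 = \left(-1\right) \left(- \frac{1}{64}\right) \left(- \frac{1}{209}\right) 130 = \frac{1}{64} \left(- \frac{1}{209}\right) 130 = \left(- \frac{1}{13376}\right) 130 = - \frac{65}{6688}$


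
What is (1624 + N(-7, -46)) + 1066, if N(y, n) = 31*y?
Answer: 2473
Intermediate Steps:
(1624 + N(-7, -46)) + 1066 = (1624 + 31*(-7)) + 1066 = (1624 - 217) + 1066 = 1407 + 1066 = 2473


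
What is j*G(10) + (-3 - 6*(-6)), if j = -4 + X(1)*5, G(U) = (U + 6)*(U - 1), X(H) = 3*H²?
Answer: 1617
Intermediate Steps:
G(U) = (-1 + U)*(6 + U) (G(U) = (6 + U)*(-1 + U) = (-1 + U)*(6 + U))
j = 11 (j = -4 + (3*1²)*5 = -4 + (3*1)*5 = -4 + 3*5 = -4 + 15 = 11)
j*G(10) + (-3 - 6*(-6)) = 11*(-6 + 10² + 5*10) + (-3 - 6*(-6)) = 11*(-6 + 100 + 50) + (-3 + 36) = 11*144 + 33 = 1584 + 33 = 1617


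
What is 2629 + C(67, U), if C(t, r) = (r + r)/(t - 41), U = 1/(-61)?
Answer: 2084796/793 ≈ 2629.0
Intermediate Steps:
U = -1/61 ≈ -0.016393
C(t, r) = 2*r/(-41 + t) (C(t, r) = (2*r)/(-41 + t) = 2*r/(-41 + t))
2629 + C(67, U) = 2629 + 2*(-1/61)/(-41 + 67) = 2629 + 2*(-1/61)/26 = 2629 + 2*(-1/61)*(1/26) = 2629 - 1/793 = 2084796/793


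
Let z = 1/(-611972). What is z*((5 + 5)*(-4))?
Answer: 10/152993 ≈ 6.5362e-5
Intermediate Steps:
z = -1/611972 ≈ -1.6341e-6
z*((5 + 5)*(-4)) = -(5 + 5)*(-4)/611972 = -5*(-4)/305986 = -1/611972*(-40) = 10/152993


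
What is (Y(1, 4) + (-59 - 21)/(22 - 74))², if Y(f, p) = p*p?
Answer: 51984/169 ≈ 307.60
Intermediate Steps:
Y(f, p) = p²
(Y(1, 4) + (-59 - 21)/(22 - 74))² = (4² + (-59 - 21)/(22 - 74))² = (16 - 80/(-52))² = (16 - 80*(-1/52))² = (16 + 20/13)² = (228/13)² = 51984/169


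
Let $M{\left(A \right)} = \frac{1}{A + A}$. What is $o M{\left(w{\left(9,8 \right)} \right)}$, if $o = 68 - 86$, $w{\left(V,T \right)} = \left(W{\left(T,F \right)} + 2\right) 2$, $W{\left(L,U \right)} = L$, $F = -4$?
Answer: $- \frac{9}{20} \approx -0.45$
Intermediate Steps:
$w{\left(V,T \right)} = 4 + 2 T$ ($w{\left(V,T \right)} = \left(T + 2\right) 2 = \left(2 + T\right) 2 = 4 + 2 T$)
$M{\left(A \right)} = \frac{1}{2 A}$
$o = -18$ ($o = 68 - 86 = -18$)
$o M{\left(w{\left(9,8 \right)} \right)} = - 18 \frac{1}{2 \left(4 + 2 \cdot 8\right)} = - 18 \frac{1}{2 \left(4 + 16\right)} = - 18 \frac{1}{2 \cdot 20} = - 18 \cdot \frac{1}{2} \cdot \frac{1}{20} = \left(-18\right) \frac{1}{40} = - \frac{9}{20}$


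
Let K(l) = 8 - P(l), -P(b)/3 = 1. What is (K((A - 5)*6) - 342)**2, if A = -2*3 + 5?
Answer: 109561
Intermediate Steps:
A = -1 (A = -6 + 5 = -1)
P(b) = -3 (P(b) = -3*1 = -3)
K(l) = 11 (K(l) = 8 - 1*(-3) = 8 + 3 = 11)
(K((A - 5)*6) - 342)**2 = (11 - 342)**2 = (-331)**2 = 109561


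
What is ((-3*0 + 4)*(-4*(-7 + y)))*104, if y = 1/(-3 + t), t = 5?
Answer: 10816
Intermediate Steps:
y = ½ (y = 1/(-3 + 5) = 1/2 = ½ ≈ 0.50000)
((-3*0 + 4)*(-4*(-7 + y)))*104 = ((-3*0 + 4)*(-4*(-7 + ½)))*104 = ((0 + 4)*(-4*(-13/2)))*104 = (4*26)*104 = 104*104 = 10816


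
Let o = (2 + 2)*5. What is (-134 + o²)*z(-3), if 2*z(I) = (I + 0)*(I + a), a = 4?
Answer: -399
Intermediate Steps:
o = 20 (o = 4*5 = 20)
z(I) = I*(4 + I)/2 (z(I) = ((I + 0)*(I + 4))/2 = (I*(4 + I))/2 = I*(4 + I)/2)
(-134 + o²)*z(-3) = (-134 + 20²)*((½)*(-3)*(4 - 3)) = (-134 + 400)*((½)*(-3)*1) = 266*(-3/2) = -399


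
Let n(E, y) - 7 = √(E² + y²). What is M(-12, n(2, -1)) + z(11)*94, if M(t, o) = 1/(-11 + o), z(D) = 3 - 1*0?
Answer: 3098/11 - √5/11 ≈ 281.43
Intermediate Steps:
n(E, y) = 7 + √(E² + y²)
z(D) = 3 (z(D) = 3 + 0 = 3)
M(-12, n(2, -1)) + z(11)*94 = 1/(-11 + (7 + √(2² + (-1)²))) + 3*94 = 1/(-11 + (7 + √(4 + 1))) + 282 = 1/(-11 + (7 + √5)) + 282 = 1/(-4 + √5) + 282 = 282 + 1/(-4 + √5)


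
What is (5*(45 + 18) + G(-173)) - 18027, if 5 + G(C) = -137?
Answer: -17854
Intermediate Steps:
G(C) = -142 (G(C) = -5 - 137 = -142)
(5*(45 + 18) + G(-173)) - 18027 = (5*(45 + 18) - 142) - 18027 = (5*63 - 142) - 18027 = (315 - 142) - 18027 = 173 - 18027 = -17854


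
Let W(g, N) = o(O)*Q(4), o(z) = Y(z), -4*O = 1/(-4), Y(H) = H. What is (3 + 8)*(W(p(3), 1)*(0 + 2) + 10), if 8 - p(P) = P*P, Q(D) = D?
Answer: 231/2 ≈ 115.50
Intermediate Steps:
O = 1/16 (O = -¼/(-4) = -¼*(-¼) = 1/16 ≈ 0.062500)
o(z) = z
p(P) = 8 - P² (p(P) = 8 - P*P = 8 - P²)
W(g, N) = ¼ (W(g, N) = (1/16)*4 = ¼)
(3 + 8)*(W(p(3), 1)*(0 + 2) + 10) = (3 + 8)*((0 + 2)/4 + 10) = 11*((¼)*2 + 10) = 11*(½ + 10) = 11*(21/2) = 231/2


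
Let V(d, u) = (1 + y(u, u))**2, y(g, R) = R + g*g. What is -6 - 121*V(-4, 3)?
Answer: -20455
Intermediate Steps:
y(g, R) = R + g**2
V(d, u) = (1 + u + u**2)**2 (V(d, u) = (1 + (u + u**2))**2 = (1 + u + u**2)**2)
-6 - 121*V(-4, 3) = -6 - 121*(1 + 3 + 3**2)**2 = -6 - 121*(1 + 3 + 9)**2 = -6 - 121*13**2 = -6 - 121*169 = -6 - 20449 = -20455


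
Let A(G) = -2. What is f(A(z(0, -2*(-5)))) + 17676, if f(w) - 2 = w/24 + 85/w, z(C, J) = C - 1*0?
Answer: 211625/12 ≈ 17635.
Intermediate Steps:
z(C, J) = C (z(C, J) = C + 0 = C)
f(w) = 2 + 85/w + w/24 (f(w) = 2 + (w/24 + 85/w) = 2 + (85/w + w/24) = 2 + 85/w + w/24)
f(A(z(0, -2*(-5)))) + 17676 = (2 + 85/(-2) + (1/24)*(-2)) + 17676 = (2 + 85*(-1/2) - 1/12) + 17676 = (2 - 85/2 - 1/12) + 17676 = -487/12 + 17676 = 211625/12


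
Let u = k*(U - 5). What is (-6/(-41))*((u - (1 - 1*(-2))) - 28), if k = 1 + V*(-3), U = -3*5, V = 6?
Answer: 1854/41 ≈ 45.219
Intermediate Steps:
U = -15
k = -17 (k = 1 + 6*(-3) = 1 - 18 = -17)
u = 340 (u = -17*(-15 - 5) = -17*(-20) = 340)
(-6/(-41))*((u - (1 - 1*(-2))) - 28) = (-6/(-41))*((340 - (1 - 1*(-2))) - 28) = (-6*(-1/41))*((340 - (1 + 2)) - 28) = 6*((340 - 1*3) - 28)/41 = 6*((340 - 3) - 28)/41 = 6*(337 - 28)/41 = (6/41)*309 = 1854/41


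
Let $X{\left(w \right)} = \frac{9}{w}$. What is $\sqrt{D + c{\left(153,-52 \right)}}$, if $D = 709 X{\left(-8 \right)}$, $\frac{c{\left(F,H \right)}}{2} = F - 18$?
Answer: $\frac{3 i \sqrt{938}}{4} \approx 22.97 i$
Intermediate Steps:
$c{\left(F,H \right)} = -36 + 2 F$ ($c{\left(F,H \right)} = 2 \left(F - 18\right) = 2 \left(-18 + F\right) = -36 + 2 F$)
$D = - \frac{6381}{8}$ ($D = 709 \frac{9}{-8} = 709 \cdot 9 \left(- \frac{1}{8}\right) = 709 \left(- \frac{9}{8}\right) = - \frac{6381}{8} \approx -797.63$)
$\sqrt{D + c{\left(153,-52 \right)}} = \sqrt{- \frac{6381}{8} + \left(-36 + 2 \cdot 153\right)} = \sqrt{- \frac{6381}{8} + \left(-36 + 306\right)} = \sqrt{- \frac{6381}{8} + 270} = \sqrt{- \frac{4221}{8}} = \frac{3 i \sqrt{938}}{4}$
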